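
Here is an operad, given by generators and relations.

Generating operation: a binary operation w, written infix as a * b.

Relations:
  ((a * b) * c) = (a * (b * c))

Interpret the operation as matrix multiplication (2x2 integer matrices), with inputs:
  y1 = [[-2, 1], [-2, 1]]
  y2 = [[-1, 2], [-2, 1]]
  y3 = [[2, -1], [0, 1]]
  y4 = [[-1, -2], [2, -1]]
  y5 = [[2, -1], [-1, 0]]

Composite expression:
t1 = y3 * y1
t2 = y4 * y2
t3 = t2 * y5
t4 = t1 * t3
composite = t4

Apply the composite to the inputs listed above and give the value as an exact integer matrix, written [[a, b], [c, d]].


[[-31, 10], [-31, 10]]

(y3 * y1) = [[-2, 1], [-2, 1]]
(y4 * y2) = [[5, -4], [0, 3]]
((y4 * y2) * y5) = [[14, -5], [-3, 0]]
((y3 * y1) * ((y4 * y2) * y5)) = [[-31, 10], [-31, 10]]


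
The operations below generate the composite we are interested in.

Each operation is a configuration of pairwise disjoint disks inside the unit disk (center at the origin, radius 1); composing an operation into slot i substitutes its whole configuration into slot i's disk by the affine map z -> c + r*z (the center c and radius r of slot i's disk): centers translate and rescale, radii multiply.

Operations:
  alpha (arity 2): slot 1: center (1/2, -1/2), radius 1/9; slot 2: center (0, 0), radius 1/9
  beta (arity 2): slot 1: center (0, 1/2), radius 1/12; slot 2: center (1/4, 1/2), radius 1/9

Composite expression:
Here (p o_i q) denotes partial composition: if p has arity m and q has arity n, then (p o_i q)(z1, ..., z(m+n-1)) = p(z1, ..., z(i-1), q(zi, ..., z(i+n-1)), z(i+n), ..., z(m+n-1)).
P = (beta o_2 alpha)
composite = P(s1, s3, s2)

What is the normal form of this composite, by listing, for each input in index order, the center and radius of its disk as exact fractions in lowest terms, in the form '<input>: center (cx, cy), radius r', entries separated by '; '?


s1: center (0, 1/2), radius 1/12; s2: center (1/4, 1/2), radius 1/81; s3: center (11/36, 4/9), radius 1/81


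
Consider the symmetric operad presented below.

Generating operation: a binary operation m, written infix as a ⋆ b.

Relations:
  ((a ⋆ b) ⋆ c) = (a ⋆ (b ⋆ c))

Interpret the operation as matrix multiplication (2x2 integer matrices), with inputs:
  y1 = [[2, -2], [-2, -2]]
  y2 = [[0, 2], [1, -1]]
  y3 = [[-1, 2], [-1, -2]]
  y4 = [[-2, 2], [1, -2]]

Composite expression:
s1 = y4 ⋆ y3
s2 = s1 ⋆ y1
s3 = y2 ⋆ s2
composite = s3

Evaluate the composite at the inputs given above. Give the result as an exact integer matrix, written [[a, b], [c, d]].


[[-20, -28], [26, 30]]

(y4 ⋆ y3) = [[0, -8], [1, 6]]
((y4 ⋆ y3) ⋆ y1) = [[16, 16], [-10, -14]]
(y2 ⋆ ((y4 ⋆ y3) ⋆ y1)) = [[-20, -28], [26, 30]]


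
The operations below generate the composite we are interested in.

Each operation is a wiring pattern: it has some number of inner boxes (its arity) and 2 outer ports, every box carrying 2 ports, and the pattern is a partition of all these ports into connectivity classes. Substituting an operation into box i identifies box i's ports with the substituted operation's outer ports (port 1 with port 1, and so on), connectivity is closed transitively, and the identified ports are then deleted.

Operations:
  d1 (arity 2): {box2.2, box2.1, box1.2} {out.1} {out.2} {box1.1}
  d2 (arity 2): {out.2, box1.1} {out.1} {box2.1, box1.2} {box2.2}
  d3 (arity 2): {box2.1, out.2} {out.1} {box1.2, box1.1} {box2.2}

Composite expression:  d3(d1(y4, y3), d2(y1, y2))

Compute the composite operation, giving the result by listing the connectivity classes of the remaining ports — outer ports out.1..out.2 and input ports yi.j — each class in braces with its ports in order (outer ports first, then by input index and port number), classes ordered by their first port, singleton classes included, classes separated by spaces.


Reachability decides: close wires over d3-identified ports.
through d1, on inputs (y4, y3): {out.1} {out.2} {y3.1, y3.2, y4.2} {y4.1} (out.j = stage outer ports)
through d2, on inputs (y1, y2): {out.1} {out.2, y1.1} {y1.2, y2.1} {y2.2} (out.j = stage outer ports)
through d3, on inputs (y4, y3, y1, y2): {out.1} {out.2} {y1.1} {y1.2, y2.1} {y2.2} {y3.1, y3.2, y4.2} {y4.1} (out.j = stage outer ports)

{out.1} {out.2} {y1.1} {y1.2, y2.1} {y2.2} {y3.1, y3.2, y4.2} {y4.1}


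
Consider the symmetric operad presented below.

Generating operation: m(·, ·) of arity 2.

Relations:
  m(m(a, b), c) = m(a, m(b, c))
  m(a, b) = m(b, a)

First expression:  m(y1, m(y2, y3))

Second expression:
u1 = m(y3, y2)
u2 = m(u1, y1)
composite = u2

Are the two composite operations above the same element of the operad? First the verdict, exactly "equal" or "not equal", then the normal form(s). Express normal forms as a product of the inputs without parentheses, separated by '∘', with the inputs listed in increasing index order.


equal — both sides give y1 ∘ y2 ∘ y3


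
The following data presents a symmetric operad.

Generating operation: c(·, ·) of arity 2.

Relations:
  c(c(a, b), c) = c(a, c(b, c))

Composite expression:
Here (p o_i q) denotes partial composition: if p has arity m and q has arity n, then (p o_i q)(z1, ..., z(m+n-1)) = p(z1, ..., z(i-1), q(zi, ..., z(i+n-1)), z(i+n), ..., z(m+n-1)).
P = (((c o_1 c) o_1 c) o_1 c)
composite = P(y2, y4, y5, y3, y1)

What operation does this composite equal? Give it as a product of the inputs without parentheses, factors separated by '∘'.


y2 ∘ y4 ∘ y5 ∘ y3 ∘ y1

Every regrouping of c is equal, so read the y-inputs in written order.
c(y2, y4) unparenthesizes to y2 ∘ y4
c(c(y2, y4), y5) unparenthesizes to y2 ∘ y4 ∘ y5
c(c(c(y2, y4), y5), y3) unparenthesizes to y2 ∘ y4 ∘ y5 ∘ y3
c(c(c(c(y2, y4), y5), y3), y1) unparenthesizes to y2 ∘ y4 ∘ y5 ∘ y3 ∘ y1


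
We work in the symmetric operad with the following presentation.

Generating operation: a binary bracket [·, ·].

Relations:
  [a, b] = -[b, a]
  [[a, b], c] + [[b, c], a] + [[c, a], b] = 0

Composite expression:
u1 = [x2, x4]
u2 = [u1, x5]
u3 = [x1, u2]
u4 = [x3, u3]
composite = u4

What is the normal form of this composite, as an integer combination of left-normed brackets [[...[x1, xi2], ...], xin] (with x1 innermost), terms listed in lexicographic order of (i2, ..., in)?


Antisymmetry and Jacobi reduce to x1-anchored left-normed brackets.
Composite bracket: [x3, [x1, [[x2, x4], x5]]]
Each bracket splits as ab - ba, giving 16 signed words (2^4 = 16).
Coefficients come from the x1-initial words:
  x1x2x4x5x3 appears with sign -1, giving the term -[[[[x1, x2], x4], x5], x3]
  x1x4x2x5x3 appears with sign +1, giving the term +[[[[x1, x4], x2], x5], x3]
  x1x5x2x4x3 appears with sign +1, giving the term +[[[[x1, x5], x2], x4], x3]
  x1x5x4x2x3 appears with sign -1, giving the term -[[[[x1, x5], x4], x2], x3]

-[[[[x1, x2], x4], x5], x3] + [[[[x1, x4], x2], x5], x3] + [[[[x1, x5], x2], x4], x3] - [[[[x1, x5], x4], x2], x3]


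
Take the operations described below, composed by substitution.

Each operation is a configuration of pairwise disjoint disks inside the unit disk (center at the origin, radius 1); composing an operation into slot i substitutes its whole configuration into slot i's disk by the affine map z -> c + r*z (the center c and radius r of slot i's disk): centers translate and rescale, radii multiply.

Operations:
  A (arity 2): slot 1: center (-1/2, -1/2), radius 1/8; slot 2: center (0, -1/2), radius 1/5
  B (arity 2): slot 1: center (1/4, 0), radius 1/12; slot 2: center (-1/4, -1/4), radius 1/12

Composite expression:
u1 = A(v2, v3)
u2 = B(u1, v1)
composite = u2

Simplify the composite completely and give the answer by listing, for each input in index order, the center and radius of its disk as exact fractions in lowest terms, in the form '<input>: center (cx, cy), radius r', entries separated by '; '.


v1: center (-1/4, -1/4), radius 1/12; v2: center (5/24, -1/24), radius 1/96; v3: center (1/4, -1/24), radius 1/60

Affine substitution under B: radii multiply and v-centers shift.
tracing v2 down its 2-map path: center (5/24, -1/24), radius 1/96
tracing v3 down its 2-map path: center (1/4, -1/24), radius 1/60
tracing v1 down its 1-map path: center (-1/4, -1/4), radius 1/12


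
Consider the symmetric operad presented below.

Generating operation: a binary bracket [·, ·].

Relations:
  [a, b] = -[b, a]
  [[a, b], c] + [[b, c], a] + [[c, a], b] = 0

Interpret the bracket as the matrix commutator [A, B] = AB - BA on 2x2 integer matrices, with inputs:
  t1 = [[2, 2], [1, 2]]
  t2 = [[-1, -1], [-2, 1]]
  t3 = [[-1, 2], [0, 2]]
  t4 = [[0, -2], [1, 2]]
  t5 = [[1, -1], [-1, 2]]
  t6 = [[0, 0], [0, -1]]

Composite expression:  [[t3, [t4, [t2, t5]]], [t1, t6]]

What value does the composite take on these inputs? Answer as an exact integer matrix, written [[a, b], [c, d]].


[[10, 16], [8, -10]]

[t2, t5] = [[-1, 1], [0, 1]]
[t4, [t2, t5]] = [[-1, -6], [-2, 1]]
[t3, [t4, [t2, t5]]] = [[-4, 22], [-6, 4]]
[t1, t6] = [[0, -2], [1, 0]]
[[t3, [t4, [t2, t5]]], [t1, t6]] = [[10, 16], [8, -10]]


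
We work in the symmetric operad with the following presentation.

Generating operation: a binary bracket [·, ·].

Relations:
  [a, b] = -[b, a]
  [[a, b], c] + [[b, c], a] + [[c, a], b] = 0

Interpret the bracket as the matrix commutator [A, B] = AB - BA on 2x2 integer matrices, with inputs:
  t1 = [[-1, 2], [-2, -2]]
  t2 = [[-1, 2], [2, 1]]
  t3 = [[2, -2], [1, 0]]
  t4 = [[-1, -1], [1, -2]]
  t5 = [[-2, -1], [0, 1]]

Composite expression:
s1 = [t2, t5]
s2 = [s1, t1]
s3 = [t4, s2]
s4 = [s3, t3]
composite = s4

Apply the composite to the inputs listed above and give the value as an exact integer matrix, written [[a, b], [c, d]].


[[-28, 24], [-16, 28]]


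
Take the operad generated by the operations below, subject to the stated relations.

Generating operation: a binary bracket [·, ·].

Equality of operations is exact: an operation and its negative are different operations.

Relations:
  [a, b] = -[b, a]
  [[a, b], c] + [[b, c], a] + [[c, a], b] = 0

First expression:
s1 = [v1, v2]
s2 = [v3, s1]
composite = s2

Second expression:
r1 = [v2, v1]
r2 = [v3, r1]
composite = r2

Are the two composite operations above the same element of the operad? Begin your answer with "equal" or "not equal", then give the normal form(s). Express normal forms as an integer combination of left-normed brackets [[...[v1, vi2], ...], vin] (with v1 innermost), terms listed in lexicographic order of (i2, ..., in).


The first expression, normalized: -[[v1, v2], v3]
The second expression, normalized: [[v1, v2], v3]
Different reductions; not equal.

not equal; the first gives -[[v1, v2], v3] and the second [[v1, v2], v3]


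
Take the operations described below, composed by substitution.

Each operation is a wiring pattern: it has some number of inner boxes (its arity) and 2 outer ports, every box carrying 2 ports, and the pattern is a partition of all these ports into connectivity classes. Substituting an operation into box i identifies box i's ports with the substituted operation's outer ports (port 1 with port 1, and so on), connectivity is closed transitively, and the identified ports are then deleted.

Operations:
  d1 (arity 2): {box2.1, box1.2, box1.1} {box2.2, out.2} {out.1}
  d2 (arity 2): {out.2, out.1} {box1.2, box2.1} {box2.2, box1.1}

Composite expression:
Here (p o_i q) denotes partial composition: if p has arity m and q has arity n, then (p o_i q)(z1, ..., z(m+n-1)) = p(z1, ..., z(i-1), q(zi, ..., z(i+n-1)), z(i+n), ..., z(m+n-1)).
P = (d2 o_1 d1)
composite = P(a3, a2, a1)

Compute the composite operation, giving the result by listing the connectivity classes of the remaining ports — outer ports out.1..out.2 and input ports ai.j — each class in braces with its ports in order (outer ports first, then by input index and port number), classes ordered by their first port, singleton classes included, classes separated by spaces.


{out.1, out.2} {a1.1, a2.2} {a1.2} {a2.1, a3.1, a3.2}

Treat the ports identified at d2 as solder joints: merge, then drop.
after d1, the pattern on (a3, a2) reads {out.1} {out.2, a2.2} {a2.1, a3.1, a3.2} (out.j = its outer ports)
after d2, the pattern on (a3, a2, a1) reads {out.1, out.2} {a1.1, a2.2} {a1.2} {a2.1, a3.1, a3.2} (out.j = its outer ports)


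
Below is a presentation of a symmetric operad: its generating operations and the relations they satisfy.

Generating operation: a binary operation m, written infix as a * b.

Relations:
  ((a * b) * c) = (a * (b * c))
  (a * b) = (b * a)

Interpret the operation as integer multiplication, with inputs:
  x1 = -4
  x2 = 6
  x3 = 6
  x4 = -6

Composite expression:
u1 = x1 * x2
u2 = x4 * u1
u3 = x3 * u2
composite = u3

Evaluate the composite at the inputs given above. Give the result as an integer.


864

(x1 * x2) = -24
(x4 * (x1 * x2)) = 144
(x3 * (x4 * (x1 * x2))) = 864


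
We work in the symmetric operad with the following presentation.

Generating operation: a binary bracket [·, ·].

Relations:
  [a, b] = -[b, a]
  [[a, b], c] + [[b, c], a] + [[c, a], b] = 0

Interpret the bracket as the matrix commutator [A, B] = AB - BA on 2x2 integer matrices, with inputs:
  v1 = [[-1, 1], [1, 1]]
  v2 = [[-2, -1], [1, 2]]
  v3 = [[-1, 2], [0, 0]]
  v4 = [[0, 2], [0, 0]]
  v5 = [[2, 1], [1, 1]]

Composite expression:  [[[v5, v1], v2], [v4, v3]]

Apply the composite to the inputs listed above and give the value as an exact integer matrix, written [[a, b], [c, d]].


[v5, v1] = [[0, 3], [-3, 0]]
[[v5, v1], v2] = [[0, 12], [12, 0]]
[v4, v3] = [[0, 2], [0, 0]]
[[[v5, v1], v2], [v4, v3]] = [[-24, 0], [0, 24]]

[[-24, 0], [0, 24]]


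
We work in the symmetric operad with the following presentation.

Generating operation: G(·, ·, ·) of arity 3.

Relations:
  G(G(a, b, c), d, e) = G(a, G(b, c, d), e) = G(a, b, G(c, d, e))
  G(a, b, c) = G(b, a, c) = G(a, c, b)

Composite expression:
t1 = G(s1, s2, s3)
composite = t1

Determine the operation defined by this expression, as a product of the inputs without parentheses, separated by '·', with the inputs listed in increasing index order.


s1 · s2 · s3

Any arrangement under G is one operation, so sort the s-inputs.
G(s1, s2, s3) reduces to s1 · s2 · s3
sorting the factors by input index: s1 · s2 · s3


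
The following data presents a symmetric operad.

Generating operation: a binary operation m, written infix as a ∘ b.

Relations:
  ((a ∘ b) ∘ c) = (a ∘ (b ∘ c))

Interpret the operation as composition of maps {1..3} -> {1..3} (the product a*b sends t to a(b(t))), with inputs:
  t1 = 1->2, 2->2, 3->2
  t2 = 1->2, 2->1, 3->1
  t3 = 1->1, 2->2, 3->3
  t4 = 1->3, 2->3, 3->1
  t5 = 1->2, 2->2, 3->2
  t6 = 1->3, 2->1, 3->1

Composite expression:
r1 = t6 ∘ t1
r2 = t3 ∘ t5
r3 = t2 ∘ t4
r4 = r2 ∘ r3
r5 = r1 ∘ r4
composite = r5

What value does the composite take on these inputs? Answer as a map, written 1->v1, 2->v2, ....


1->1, 2->1, 3->1


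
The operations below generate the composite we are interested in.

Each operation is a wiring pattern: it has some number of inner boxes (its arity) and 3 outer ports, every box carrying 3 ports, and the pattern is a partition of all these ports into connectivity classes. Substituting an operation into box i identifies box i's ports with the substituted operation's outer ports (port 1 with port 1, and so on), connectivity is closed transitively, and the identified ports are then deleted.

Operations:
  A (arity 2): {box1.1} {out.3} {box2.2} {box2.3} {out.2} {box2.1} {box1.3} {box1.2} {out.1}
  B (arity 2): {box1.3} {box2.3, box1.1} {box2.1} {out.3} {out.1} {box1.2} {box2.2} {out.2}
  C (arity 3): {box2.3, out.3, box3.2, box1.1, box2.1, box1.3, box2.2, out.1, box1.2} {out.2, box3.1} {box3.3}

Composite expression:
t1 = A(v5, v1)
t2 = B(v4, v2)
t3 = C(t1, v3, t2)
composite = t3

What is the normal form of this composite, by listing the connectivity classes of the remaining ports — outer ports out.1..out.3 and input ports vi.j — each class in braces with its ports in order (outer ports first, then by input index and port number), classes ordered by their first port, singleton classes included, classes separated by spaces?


{out.1, out.3, v3.1, v3.2, v3.3} {out.2} {v1.1} {v1.2} {v1.3} {v2.1} {v2.2} {v2.3, v4.1} {v4.2} {v4.3} {v5.1} {v5.2} {v5.3}

Two ports join when wires chain via C-identified ports.
the subtree at A composes to {out.1} {out.2} {out.3} {v1.1} {v1.2} {v1.3} {v5.1} {v5.2} {v5.3} on (v5, v1); out.j = own outer ports
the subtree at B composes to {out.1} {out.2} {out.3} {v2.1} {v2.2} {v2.3, v4.1} {v4.2} {v4.3} on (v4, v2); out.j = own outer ports
the subtree at C composes to {out.1, out.3, v3.1, v3.2, v3.3} {out.2} {v1.1} {v1.2} {v1.3} {v2.1} {v2.2} {v2.3, v4.1} {v4.2} {v4.3} {v5.1} {v5.2} {v5.3} on (v5, v1, v3, v4, v2); out.j = own outer ports


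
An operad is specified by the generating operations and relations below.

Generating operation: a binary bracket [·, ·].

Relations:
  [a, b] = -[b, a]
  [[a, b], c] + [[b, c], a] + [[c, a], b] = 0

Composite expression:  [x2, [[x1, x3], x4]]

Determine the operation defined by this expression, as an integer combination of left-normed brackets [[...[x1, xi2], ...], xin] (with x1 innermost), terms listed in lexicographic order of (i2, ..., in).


-[[[x1, x3], x4], x2]

Left-normed coefficients sit on the x1-initial expansion words.
Composite bracket: [x2, [[x1, x3], x4]]
Expanding via [a, b] = ab - ba: 8 signed words (2^3 = 8).
Coefficients come from the x1-initial words:
  the word x1x3x4x2 carries sign -1 and contributes -[[[x1, x3], x4], x2]


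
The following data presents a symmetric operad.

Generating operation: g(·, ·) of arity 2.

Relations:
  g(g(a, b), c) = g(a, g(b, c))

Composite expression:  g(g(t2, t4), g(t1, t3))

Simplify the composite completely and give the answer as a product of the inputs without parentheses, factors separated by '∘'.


t2 ∘ t4 ∘ t1 ∘ t3

Associativity of g dissolves the nesting; only the t-input order survives.
g(t2, t4) reduces to t2 ∘ t4
g(t1, t3) reduces to t1 ∘ t3
g(g(t2, t4), g(t1, t3)) reduces to t2 ∘ t4 ∘ t1 ∘ t3


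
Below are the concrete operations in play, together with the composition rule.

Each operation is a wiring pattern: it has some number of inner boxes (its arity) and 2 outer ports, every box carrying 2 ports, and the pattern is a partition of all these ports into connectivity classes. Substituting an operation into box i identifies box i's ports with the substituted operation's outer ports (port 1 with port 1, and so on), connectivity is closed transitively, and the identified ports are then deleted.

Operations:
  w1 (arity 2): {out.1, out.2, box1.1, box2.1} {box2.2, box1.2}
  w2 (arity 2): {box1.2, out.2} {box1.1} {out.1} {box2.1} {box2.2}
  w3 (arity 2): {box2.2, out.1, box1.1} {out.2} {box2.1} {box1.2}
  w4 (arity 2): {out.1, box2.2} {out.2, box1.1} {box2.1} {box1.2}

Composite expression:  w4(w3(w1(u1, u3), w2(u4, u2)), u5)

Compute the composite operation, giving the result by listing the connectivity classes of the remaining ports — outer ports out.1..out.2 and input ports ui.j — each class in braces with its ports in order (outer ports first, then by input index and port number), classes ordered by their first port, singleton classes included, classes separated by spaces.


After gluing at w4, chains via deleted ports link the u-ports.
stage w1: inputs (u1, u3), connectivity {out.1, out.2, u1.1, u3.1} {u1.2, u3.2}, out.j its boundary
stage w2: inputs (u4, u2), connectivity {out.1} {out.2, u4.2} {u2.1} {u2.2} {u4.1}, out.j its boundary
stage w3: inputs (u1, u3, u4, u2), connectivity {out.1, u1.1, u3.1, u4.2} {out.2} {u1.2, u3.2} {u2.1} {u2.2} {u4.1}, out.j its boundary
stage w4: inputs (u1, u3, u4, u2, u5), connectivity {out.1, u5.2} {out.2, u1.1, u3.1, u4.2} {u1.2, u3.2} {u2.1} {u2.2} {u4.1} {u5.1}, out.j its boundary

{out.1, u5.2} {out.2, u1.1, u3.1, u4.2} {u1.2, u3.2} {u2.1} {u2.2} {u4.1} {u5.1}


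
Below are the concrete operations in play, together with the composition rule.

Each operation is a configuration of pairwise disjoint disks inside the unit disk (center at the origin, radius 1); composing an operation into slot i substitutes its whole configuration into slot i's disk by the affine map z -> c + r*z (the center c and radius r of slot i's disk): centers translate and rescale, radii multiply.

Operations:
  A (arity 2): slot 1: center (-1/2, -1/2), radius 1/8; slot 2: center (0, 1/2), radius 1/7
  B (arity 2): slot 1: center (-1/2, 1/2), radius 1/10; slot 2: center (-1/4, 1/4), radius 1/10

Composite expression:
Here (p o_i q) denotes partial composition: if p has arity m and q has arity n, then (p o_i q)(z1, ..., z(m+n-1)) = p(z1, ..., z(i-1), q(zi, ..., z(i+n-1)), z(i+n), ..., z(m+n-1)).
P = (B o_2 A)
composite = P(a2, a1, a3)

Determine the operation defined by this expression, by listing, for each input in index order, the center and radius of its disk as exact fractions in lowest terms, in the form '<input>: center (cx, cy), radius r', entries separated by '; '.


a1: center (-3/10, 1/5), radius 1/80; a2: center (-1/2, 1/2), radius 1/10; a3: center (-1/4, 3/10), radius 1/70

Follow each a-input down from B: c' goes to c + r*c', radius to r*r'.
for a2, the 1-step affine chain lands on center (-1/2, 1/2), radius 1/10
for a1, the 2-step affine chain lands on center (-3/10, 1/5), radius 1/80
for a3, the 2-step affine chain lands on center (-1/4, 3/10), radius 1/70


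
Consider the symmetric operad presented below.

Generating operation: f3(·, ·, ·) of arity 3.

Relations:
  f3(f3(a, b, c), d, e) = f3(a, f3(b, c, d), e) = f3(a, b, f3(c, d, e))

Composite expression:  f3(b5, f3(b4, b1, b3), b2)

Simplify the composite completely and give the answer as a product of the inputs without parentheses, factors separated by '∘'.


Under associativity of f3, the answer is the b's in reading order.
f3(b4, b1, b3) flattens to b4 ∘ b1 ∘ b3
f3(b5, f3(b4, b1, b3), b2) flattens to b5 ∘ b4 ∘ b1 ∘ b3 ∘ b2

b5 ∘ b4 ∘ b1 ∘ b3 ∘ b2


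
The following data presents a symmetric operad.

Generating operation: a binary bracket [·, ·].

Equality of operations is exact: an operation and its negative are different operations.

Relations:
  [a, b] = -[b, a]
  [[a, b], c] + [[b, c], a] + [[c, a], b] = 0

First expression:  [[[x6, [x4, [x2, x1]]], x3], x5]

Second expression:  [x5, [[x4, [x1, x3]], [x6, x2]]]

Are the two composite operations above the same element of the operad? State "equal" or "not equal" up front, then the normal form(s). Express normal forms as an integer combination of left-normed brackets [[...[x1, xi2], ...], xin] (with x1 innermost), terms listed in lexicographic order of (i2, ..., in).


not equal: they reduce to -[[[[[x1, x2], x4], x6], x3], x5] and -[[[[[x1, x3], x4], x2], x6], x5] + [[[[[x1, x3], x4], x6], x2], x5]

Normal form of the first expression: -[[[[[x1, x2], x4], x6], x3], x5]
Normal form of the second expression: -[[[[[x1, x3], x4], x2], x6], x5] + [[[[[x1, x3], x4], x6], x2], x5]
The forms do not match — not equal.


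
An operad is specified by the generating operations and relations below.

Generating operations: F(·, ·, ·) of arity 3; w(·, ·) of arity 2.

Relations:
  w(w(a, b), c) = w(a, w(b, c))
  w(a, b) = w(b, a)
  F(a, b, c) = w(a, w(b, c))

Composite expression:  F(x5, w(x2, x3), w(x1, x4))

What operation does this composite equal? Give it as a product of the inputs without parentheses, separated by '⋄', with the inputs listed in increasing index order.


With F associative and commutative, the x-input set is all that matters.
w(x2, x3) collapses to x2 ⋄ x3
w(x1, x4) collapses to x1 ⋄ x4
F(x5, w(x2, x3), w(x1, x4)) collapses to x5 ⋄ x2 ⋄ x3 ⋄ x1 ⋄ x4
rearranged into index order: x1 ⋄ x2 ⋄ x3 ⋄ x4 ⋄ x5

x1 ⋄ x2 ⋄ x3 ⋄ x4 ⋄ x5


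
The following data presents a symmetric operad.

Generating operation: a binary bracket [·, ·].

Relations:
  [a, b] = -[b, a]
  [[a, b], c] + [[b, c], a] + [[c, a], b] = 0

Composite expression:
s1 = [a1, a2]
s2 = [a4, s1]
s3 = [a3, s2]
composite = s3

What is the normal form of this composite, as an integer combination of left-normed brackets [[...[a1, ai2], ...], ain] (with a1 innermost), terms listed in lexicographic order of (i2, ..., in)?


[[[a1, a2], a4], a3]

Antisymmetry and Jacobi reduce to a1-anchored left-normed brackets.
Composite bracket: [a3, [a4, [a1, a2]]]
The bracket unfolds into 8 signed words via [a, b] = ab - ba (2^3 = 8).
Collect the words opening with a1:
  word a1a2a4a3 has sign +1, contributing +[[[a1, a2], a4], a3]


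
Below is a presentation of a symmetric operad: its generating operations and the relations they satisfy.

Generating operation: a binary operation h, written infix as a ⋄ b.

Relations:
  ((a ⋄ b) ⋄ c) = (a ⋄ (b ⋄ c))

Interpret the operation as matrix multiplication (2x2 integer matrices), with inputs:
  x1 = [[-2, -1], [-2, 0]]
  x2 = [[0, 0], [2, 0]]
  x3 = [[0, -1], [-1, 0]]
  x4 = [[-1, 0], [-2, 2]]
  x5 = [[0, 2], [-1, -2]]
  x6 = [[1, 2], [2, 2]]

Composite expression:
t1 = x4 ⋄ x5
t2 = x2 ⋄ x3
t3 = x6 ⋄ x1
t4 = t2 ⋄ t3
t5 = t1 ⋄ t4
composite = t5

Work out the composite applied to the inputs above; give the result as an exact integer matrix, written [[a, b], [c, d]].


[[-32, -8], [-128, -32]]

(x4 ⋄ x5) = [[0, -2], [-2, -8]]
(x2 ⋄ x3) = [[0, 0], [0, -2]]
(x6 ⋄ x1) = [[-6, -1], [-8, -2]]
((x2 ⋄ x3) ⋄ (x6 ⋄ x1)) = [[0, 0], [16, 4]]
((x4 ⋄ x5) ⋄ ((x2 ⋄ x3) ⋄ (x6 ⋄ x1))) = [[-32, -8], [-128, -32]]


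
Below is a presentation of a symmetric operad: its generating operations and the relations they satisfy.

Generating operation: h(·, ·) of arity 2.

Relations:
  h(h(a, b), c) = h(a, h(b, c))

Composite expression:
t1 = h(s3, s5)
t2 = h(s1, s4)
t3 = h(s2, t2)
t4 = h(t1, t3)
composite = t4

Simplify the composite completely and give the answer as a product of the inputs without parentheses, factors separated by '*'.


s3 * s5 * s2 * s1 * s4

Associativity of h dissolves the nesting; only the s-input order survives.
h(s3, s5) unparenthesizes to s3 * s5
h(s1, s4) unparenthesizes to s1 * s4
h(s2, h(s1, s4)) unparenthesizes to s2 * s1 * s4
h(h(s3, s5), h(s2, h(s1, s4))) unparenthesizes to s3 * s5 * s2 * s1 * s4


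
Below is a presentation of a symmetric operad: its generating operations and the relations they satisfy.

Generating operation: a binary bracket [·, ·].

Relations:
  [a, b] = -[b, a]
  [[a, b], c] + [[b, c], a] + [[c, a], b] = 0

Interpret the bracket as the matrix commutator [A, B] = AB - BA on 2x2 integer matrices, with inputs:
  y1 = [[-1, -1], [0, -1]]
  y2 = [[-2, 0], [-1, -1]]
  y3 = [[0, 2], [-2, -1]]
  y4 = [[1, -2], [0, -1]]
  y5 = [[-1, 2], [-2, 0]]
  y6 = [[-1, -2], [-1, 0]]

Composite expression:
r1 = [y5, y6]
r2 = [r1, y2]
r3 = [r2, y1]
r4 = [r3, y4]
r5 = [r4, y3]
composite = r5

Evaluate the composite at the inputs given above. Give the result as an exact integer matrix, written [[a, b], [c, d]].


[[-72, -36], [0, 72]]

[y5, y6] = [[-6, 4], [1, 6]]
[[y5, y6], y2] = [[-4, 4], [-13, 4]]
[[[y5, y6], y2], y1] = [[-13, 8], [0, 13]]
[[[[y5, y6], y2], y1], y4] = [[0, 36], [0, 0]]
[[[[[y5, y6], y2], y1], y4], y3] = [[-72, -36], [0, 72]]


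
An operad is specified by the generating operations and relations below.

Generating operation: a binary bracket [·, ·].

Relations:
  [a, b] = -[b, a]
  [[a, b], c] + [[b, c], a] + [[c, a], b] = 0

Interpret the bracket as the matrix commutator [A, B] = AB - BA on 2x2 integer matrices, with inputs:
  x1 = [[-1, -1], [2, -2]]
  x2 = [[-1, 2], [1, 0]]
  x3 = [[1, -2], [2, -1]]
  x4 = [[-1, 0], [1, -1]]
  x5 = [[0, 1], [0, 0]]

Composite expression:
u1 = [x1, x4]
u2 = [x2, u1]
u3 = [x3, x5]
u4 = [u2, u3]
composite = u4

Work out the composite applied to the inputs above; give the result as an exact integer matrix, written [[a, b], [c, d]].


[[6, 8], [12, -6]]

[x1, x4] = [[-1, 0], [-1, 1]]
[x2, [x1, x4]] = [[-2, 4], [-3, 2]]
[x3, x5] = [[-2, 2], [0, 2]]
[[x2, [x1, x4]], [x3, x5]] = [[6, 8], [12, -6]]


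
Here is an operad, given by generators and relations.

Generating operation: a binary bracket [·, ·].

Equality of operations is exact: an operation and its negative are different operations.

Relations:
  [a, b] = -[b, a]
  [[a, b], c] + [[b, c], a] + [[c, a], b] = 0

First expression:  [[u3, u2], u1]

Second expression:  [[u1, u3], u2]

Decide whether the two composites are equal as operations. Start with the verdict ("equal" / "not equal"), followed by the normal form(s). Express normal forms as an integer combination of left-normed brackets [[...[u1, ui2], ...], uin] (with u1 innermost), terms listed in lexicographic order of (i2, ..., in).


not equal; first: [[u1, u2], u3] - [[u1, u3], u2]; second: [[u1, u3], u2]

The first composite normalizes to [[u1, u2], u3] - [[u1, u3], u2]
The second composite normalizes to [[u1, u3], u2]
They disagree, so not equal.


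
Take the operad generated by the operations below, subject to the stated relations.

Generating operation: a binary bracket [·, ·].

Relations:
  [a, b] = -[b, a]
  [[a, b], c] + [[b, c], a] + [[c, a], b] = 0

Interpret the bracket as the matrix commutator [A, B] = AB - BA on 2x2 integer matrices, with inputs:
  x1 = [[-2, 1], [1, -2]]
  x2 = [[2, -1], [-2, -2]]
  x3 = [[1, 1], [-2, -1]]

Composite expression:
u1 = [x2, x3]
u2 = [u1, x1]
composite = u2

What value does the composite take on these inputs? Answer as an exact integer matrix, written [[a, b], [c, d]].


[[2, 8], [-8, -2]]


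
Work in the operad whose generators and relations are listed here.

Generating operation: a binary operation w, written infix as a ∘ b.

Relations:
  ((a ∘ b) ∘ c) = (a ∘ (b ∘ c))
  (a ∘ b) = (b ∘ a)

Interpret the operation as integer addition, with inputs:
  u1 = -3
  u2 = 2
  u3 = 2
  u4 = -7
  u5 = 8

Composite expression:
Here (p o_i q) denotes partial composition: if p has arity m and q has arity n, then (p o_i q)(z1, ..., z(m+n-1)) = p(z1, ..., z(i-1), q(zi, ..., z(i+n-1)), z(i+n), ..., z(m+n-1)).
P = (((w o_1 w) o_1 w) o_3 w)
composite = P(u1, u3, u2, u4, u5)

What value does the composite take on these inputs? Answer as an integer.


2

(u1 ∘ u3) = -1
(u2 ∘ u4) = -5
((u1 ∘ u3) ∘ (u2 ∘ u4)) = -6
(((u1 ∘ u3) ∘ (u2 ∘ u4)) ∘ u5) = 2


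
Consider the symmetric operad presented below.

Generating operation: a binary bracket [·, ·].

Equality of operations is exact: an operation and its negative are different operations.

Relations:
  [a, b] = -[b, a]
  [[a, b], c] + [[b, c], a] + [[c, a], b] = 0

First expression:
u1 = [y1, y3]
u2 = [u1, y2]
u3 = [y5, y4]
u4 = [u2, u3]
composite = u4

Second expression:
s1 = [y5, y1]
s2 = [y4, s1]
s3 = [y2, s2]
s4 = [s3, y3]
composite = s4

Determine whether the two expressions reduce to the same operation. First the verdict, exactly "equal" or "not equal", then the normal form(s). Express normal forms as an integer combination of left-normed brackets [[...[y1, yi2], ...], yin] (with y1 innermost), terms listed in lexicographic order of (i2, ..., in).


In normal form, the first expression is -[[[[y1, y3], y2], y4], y5] + [[[[y1, y3], y2], y5], y4]
In normal form, the second expression is -[[[[y1, y5], y4], y2], y3]
The normal forms differ: not equal.

not equal — first -[[[[y1, y3], y2], y4], y5] + [[[[y1, y3], y2], y5], y4], second -[[[[y1, y5], y4], y2], y3]


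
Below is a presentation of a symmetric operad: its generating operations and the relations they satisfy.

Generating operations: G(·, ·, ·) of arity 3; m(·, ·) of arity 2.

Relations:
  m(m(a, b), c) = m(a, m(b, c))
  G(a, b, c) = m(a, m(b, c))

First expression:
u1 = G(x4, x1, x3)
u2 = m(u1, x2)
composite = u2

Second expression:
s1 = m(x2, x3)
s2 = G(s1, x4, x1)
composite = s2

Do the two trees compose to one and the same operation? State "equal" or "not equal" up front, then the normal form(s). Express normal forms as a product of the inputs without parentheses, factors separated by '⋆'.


not equal; the first gives x4 ⋆ x1 ⋆ x3 ⋆ x2 and the second x2 ⋆ x3 ⋆ x4 ⋆ x1

The first composite normalizes to x4 ⋆ x1 ⋆ x3 ⋆ x2
The second composite normalizes to x2 ⋆ x3 ⋆ x4 ⋆ x1
Distinct normal forms: not equal.


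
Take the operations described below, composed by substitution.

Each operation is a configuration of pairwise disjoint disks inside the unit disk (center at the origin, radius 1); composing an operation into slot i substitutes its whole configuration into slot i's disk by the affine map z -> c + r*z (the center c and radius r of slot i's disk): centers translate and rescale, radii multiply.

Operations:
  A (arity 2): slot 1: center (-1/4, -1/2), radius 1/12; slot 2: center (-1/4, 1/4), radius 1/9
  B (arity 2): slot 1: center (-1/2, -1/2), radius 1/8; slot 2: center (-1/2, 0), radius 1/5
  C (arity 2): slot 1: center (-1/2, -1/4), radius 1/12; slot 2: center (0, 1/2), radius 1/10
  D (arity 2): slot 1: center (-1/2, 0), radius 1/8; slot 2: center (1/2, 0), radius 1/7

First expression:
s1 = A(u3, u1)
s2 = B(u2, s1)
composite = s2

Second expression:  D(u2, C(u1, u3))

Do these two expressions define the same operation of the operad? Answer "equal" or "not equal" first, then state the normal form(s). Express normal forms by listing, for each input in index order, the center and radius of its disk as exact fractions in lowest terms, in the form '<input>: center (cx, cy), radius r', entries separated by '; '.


not equal; the first gives u1: center (-11/20, 1/20), radius 1/45; u2: center (-1/2, -1/2), radius 1/8; u3: center (-11/20, -1/10), radius 1/60 and the second u1: center (3/7, -1/28), radius 1/84; u2: center (-1/2, 0), radius 1/8; u3: center (1/2, 1/14), radius 1/70

Normal form of the first expression: u1: center (-11/20, 1/20), radius 1/45; u2: center (-1/2, -1/2), radius 1/8; u3: center (-11/20, -1/10), radius 1/60
Normal form of the second expression: u1: center (3/7, -1/28), radius 1/84; u2: center (-1/2, 0), radius 1/8; u3: center (1/2, 1/14), radius 1/70
They disagree, so not equal.


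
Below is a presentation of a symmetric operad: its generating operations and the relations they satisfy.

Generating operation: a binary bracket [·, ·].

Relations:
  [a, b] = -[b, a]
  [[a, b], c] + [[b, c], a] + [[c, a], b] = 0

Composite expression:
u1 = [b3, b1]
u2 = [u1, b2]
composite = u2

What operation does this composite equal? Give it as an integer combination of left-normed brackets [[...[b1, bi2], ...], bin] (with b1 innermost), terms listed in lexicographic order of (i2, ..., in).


-[[b1, b3], b2]

A multilinear Lie element is pinned by b1-initial words (b1 innermost).
Composite bracket: [[b3, b1], b2]
Each bracket splits as ab - ba, giving 4 signed words (2^2 = 4).
The b1-initial words carry the normal form:
  the word b1b3b2 carries sign -1 and contributes -[[b1, b3], b2]


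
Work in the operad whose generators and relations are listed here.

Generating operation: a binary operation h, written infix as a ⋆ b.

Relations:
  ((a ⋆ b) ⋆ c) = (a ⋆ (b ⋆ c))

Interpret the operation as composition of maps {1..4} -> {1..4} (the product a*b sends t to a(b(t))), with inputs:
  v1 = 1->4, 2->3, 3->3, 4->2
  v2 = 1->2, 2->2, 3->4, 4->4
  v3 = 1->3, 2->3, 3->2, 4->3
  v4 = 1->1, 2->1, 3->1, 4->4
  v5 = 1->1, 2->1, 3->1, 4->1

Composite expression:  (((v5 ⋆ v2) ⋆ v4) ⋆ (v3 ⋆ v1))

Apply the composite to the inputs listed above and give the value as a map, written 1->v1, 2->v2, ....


1->1, 2->1, 3->1, 4->1

(v5 ⋆ v2) = 1->1, 2->1, 3->1, 4->1
((v5 ⋆ v2) ⋆ v4) = 1->1, 2->1, 3->1, 4->1
(v3 ⋆ v1) = 1->3, 2->2, 3->2, 4->3
(((v5 ⋆ v2) ⋆ v4) ⋆ (v3 ⋆ v1)) = 1->1, 2->1, 3->1, 4->1


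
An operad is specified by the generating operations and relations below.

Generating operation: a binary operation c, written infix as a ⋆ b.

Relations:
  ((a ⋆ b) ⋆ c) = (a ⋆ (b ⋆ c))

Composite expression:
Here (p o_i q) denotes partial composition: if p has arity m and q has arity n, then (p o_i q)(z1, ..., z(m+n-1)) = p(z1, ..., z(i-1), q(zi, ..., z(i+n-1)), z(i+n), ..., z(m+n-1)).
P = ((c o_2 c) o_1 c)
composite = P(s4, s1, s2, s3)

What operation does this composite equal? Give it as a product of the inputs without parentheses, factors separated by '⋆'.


Every regrouping of c is equal, so read the s-inputs in written order.
(s4 ⋆ s1) collapses to s4 ⋆ s1
(s2 ⋆ s3) collapses to s2 ⋆ s3
((s4 ⋆ s1) ⋆ (s2 ⋆ s3)) collapses to s4 ⋆ s1 ⋆ s2 ⋆ s3

s4 ⋆ s1 ⋆ s2 ⋆ s3


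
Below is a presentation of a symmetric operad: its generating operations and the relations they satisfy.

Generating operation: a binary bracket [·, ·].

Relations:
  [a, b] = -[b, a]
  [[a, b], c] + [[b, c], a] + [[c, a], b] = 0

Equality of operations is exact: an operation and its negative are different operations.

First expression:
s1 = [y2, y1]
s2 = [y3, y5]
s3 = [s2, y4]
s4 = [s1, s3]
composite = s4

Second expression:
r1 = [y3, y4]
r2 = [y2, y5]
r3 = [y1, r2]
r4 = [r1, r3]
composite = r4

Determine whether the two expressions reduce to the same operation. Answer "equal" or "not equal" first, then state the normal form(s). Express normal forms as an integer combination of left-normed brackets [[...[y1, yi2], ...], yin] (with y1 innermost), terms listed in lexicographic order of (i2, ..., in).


not equal: they reduce to -[[[[y1, y2], y3], y5], y4] + [[[[y1, y2], y4], y3], y5] - [[[[y1, y2], y4], y5], y3] + [[[[y1, y2], y5], y3], y4] and -[[[[y1, y2], y5], y3], y4] + [[[[y1, y2], y5], y4], y3] + [[[[y1, y5], y2], y3], y4] - [[[[y1, y5], y2], y4], y3]

Reducing the first expression gives -[[[[y1, y2], y3], y5], y4] + [[[[y1, y2], y4], y3], y5] - [[[[y1, y2], y4], y5], y3] + [[[[y1, y2], y5], y3], y4]
Reducing the second expression gives -[[[[y1, y2], y5], y3], y4] + [[[[y1, y2], y5], y4], y3] + [[[[y1, y5], y2], y3], y4] - [[[[y1, y5], y2], y4], y3]
No match — not equal.


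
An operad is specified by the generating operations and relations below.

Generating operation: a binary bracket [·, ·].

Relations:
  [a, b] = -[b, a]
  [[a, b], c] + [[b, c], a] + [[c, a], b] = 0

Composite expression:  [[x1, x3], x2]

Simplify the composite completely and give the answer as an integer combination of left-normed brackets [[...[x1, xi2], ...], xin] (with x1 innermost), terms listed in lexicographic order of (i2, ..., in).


[[x1, x3], x2]

Skip Jacobi rewriting: expand, keep x1-initial words, read off terms.
Composite bracket: [[x1, x3], x2]
Expanding via [a, b] = ab - ba: 4 signed words (2^2 = 4).
Words beginning with x1 determine it all:
  x1x3x2 appears with sign +1, giving the term +[[x1, x3], x2]


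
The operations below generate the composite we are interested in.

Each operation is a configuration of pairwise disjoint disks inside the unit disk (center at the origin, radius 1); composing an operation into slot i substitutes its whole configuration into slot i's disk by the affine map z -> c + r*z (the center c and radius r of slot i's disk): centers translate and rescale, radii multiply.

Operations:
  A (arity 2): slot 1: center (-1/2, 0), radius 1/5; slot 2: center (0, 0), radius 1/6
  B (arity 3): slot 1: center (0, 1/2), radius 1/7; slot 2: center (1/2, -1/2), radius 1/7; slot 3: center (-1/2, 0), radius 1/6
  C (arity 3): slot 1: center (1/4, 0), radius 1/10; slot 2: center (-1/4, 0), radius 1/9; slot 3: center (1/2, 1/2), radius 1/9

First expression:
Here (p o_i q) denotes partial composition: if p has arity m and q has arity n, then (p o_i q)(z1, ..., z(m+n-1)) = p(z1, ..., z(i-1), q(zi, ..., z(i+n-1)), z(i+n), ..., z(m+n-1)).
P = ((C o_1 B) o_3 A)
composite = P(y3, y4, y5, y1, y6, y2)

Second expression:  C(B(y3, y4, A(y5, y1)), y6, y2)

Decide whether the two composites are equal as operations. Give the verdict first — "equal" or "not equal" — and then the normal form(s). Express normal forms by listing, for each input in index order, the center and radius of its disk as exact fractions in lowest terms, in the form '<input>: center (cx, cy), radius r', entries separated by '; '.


The first composite normalizes to y1: center (1/5, 0), radius 1/360; y2: center (1/2, 1/2), radius 1/9; y3: center (1/4, 1/20), radius 1/70; y4: center (3/10, -1/20), radius 1/70; y5: center (23/120, 0), radius 1/300; y6: center (-1/4, 0), radius 1/9
The second composite normalizes to y1: center (1/5, 0), radius 1/360; y2: center (1/2, 1/2), radius 1/9; y3: center (1/4, 1/20), radius 1/70; y4: center (3/10, -1/20), radius 1/70; y5: center (23/120, 0), radius 1/300; y6: center (-1/4, 0), radius 1/9
Both agree, so they are equal.

equal: each reduces to y1: center (1/5, 0), radius 1/360; y2: center (1/2, 1/2), radius 1/9; y3: center (1/4, 1/20), radius 1/70; y4: center (3/10, -1/20), radius 1/70; y5: center (23/120, 0), radius 1/300; y6: center (-1/4, 0), radius 1/9
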